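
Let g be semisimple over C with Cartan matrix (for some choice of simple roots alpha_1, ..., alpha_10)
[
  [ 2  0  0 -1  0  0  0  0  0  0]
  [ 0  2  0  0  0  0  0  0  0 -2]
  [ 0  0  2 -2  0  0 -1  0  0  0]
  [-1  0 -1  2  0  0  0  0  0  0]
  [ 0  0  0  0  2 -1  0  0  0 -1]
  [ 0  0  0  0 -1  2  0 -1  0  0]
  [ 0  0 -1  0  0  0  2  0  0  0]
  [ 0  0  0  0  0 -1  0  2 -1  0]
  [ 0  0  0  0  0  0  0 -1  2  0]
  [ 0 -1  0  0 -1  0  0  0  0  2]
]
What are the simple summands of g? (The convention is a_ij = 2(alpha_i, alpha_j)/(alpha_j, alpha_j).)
C_6 ⊕ F_4

The diagram associated to this matrix has two connected components: the simple roots {alpha_2, alpha_5, alpha_6, alpha_8, alpha_9, alpha_10} form a chain of 6 nodes with a double edge at one end; the terminal node there is the unique long simple root (C_6), and {alpha_1, alpha_3, alpha_4, alpha_7} form a chain of 4 nodes with a double edge between the middle two (F_4). A semisimple Lie algebra decomposes uniquely as the direct sum of simple ideals, one per connected component of its Dynkin diagram, so g ≅ C_6 ⊕ F_4 (dimension 78 + 52 = 130).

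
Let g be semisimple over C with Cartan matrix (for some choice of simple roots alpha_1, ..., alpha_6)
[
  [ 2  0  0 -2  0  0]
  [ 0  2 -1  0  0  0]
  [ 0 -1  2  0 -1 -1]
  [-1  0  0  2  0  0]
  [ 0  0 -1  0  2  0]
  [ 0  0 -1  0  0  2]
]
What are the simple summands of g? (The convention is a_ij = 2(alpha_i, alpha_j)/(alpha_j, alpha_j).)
B_2 (so(5)) ⊕ D_4 (so(8))

The diagram associated to this matrix has two connected components: the simple roots {alpha_1, alpha_4} form a chain of 2 nodes with a double edge at one end; the terminal node there is the unique short simple root (B_2), and {alpha_2, alpha_3, alpha_5, alpha_6} form a chain of 2 nodes with a fork of two nodes at one end (D_4). A semisimple Lie algebra decomposes uniquely as the direct sum of simple ideals, one per connected component of its Dynkin diagram, so g ≅ B_2 ⊕ D_4 (dimension 10 + 28 = 38).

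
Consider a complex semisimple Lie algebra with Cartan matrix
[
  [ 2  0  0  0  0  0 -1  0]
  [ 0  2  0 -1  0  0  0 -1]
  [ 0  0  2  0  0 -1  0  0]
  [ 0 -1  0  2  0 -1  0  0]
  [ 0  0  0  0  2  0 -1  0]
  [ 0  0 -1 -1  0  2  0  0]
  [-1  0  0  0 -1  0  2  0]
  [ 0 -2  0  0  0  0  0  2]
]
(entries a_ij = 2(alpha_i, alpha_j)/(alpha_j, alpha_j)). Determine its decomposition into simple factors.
The diagram associated to this matrix has two connected components: the simple roots {alpha_1, alpha_5, alpha_7} form a chain of 3 nodes with single edges (A_3), and {alpha_2, alpha_3, alpha_4, alpha_6, alpha_8} form a chain of 5 nodes with a double edge at one end; the terminal node there is the unique long simple root (C_5). A semisimple Lie algebra decomposes uniquely as the direct sum of simple ideals, one per connected component of its Dynkin diagram, so g ≅ A_3 ⊕ C_5 (dimension 15 + 55 = 70).

A3 + C5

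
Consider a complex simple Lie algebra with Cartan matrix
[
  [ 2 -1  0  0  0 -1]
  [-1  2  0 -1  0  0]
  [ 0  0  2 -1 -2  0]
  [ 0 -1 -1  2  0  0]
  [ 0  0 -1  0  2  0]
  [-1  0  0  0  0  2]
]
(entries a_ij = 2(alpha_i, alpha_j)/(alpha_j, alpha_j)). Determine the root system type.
B_6

The matrix has rank 6 with 2's on the diagonal. Reading the off-diagonal entries as Dynkin edges (a single edge where a_ij = a_ji = -1; a double or triple edge where a_ij * a_ji = 2 or 3), the diagram is a chain of 6 nodes with a double edge at one end; the terminal node there is the unique short simple root (B_6). One simple-root ordering that puts it in standard form is (alpha_6, alpha_1, alpha_2, alpha_4, alpha_3, alpha_5). So the algebra is type B_6, i.e. so(13).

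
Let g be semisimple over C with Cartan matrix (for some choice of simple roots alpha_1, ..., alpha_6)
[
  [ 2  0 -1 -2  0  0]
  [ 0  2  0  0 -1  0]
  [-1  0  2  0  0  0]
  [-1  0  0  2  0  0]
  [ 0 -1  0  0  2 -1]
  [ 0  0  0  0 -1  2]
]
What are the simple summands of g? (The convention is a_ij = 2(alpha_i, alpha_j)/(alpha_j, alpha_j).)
A_3 ⊕ B_3

The diagram associated to this matrix has two connected components: the simple roots {alpha_2, alpha_5, alpha_6} form a chain of 3 nodes with single edges (A_3), and {alpha_1, alpha_3, alpha_4} form a chain of 3 nodes with a double edge at one end; the terminal node there is the unique short simple root (B_3). A semisimple Lie algebra decomposes uniquely as the direct sum of simple ideals, one per connected component of its Dynkin diagram, so g ≅ A_3 ⊕ B_3 (dimension 15 + 21 = 36).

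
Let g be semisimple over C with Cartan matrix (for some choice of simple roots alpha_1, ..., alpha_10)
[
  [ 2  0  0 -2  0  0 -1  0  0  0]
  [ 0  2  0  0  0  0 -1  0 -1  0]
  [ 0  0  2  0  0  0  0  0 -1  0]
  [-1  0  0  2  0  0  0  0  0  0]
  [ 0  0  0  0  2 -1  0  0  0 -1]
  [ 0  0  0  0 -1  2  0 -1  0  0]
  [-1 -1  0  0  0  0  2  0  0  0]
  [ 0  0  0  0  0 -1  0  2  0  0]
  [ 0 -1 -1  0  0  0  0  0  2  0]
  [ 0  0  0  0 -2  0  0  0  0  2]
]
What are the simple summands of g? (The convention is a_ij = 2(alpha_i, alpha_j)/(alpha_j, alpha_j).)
B_6 + C_4

The diagram associated to this matrix has two connected components: the simple roots {alpha_1, alpha_2, alpha_3, alpha_4, alpha_7, alpha_9} form a chain of 6 nodes with a double edge at one end; the terminal node there is the unique short simple root (B_6), and {alpha_5, alpha_6, alpha_8, alpha_10} form a chain of 4 nodes with a double edge at one end; the terminal node there is the unique long simple root (C_4). A semisimple Lie algebra decomposes uniquely as the direct sum of simple ideals, one per connected component of its Dynkin diagram, so g ≅ B_6 ⊕ C_4 (dimension 78 + 36 = 114).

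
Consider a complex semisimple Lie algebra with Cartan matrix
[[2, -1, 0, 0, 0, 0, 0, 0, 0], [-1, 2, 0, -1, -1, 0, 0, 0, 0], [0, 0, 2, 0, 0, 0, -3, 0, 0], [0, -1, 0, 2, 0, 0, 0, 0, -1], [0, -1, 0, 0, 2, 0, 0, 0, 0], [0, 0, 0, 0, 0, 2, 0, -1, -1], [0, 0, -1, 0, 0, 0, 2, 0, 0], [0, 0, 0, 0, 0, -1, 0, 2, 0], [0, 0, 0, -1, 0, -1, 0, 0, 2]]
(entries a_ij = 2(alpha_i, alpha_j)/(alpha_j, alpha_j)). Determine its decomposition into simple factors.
type D_7 ⊕ type G_2

The diagram associated to this matrix has two connected components: the simple roots {alpha_1, alpha_2, alpha_4, alpha_5, alpha_6, alpha_8, alpha_9} form a chain of 5 nodes with a fork of two nodes at one end (D_7), and {alpha_3, alpha_7} form two nodes joined by a triple edge (G_2). A semisimple Lie algebra decomposes uniquely as the direct sum of simple ideals, one per connected component of its Dynkin diagram, so g ≅ D_7 ⊕ G_2 (dimension 91 + 14 = 105).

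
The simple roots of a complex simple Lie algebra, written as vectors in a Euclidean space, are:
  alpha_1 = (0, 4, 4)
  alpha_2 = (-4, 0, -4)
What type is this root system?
A2

Compute the Cartan integers a_ij = 2(alpha_i, alpha_j)/(alpha_j, alpha_j); the resulting 2x2 Cartan matrix is
[[2, -1], [-1, 2]].
All simple roots have the same length, so the diagram is simply laced. The associated Dynkin diagram is a chain of 2 nodes with single edges (A_2), so the type is A_2 (the algebra sl(3)).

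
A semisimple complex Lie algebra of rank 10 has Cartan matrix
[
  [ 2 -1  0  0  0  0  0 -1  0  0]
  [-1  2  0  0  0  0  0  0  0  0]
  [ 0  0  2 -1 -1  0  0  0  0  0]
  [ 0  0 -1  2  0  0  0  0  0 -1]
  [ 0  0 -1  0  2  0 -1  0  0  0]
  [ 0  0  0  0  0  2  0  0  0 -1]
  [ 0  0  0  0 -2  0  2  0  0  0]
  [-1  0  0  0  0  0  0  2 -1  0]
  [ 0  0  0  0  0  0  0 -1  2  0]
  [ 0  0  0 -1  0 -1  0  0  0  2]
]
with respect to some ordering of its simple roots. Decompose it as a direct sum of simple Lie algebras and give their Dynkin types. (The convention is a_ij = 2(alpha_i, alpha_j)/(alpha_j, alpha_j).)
type A_4 ⊕ type C_6

The diagram associated to this matrix has two connected components: the simple roots {alpha_1, alpha_2, alpha_8, alpha_9} form a chain of 4 nodes with single edges (A_4), and {alpha_3, alpha_4, alpha_5, alpha_6, alpha_7, alpha_10} form a chain of 6 nodes with a double edge at one end; the terminal node there is the unique long simple root (C_6). A semisimple Lie algebra decomposes uniquely as the direct sum of simple ideals, one per connected component of its Dynkin diagram, so g ≅ A_4 ⊕ C_6 (dimension 24 + 78 = 102).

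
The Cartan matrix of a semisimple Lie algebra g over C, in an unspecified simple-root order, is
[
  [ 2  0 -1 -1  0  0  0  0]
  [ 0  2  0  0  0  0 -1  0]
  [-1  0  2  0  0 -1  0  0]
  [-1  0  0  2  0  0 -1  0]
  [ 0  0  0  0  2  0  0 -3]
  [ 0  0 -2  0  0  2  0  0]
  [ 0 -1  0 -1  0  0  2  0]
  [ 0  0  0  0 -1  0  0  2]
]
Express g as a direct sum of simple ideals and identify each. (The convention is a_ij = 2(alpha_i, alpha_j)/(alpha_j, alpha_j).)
C_6 (sp(12)) ⊕ G_2

The diagram associated to this matrix has two connected components: the simple roots {alpha_1, alpha_2, alpha_3, alpha_4, alpha_6, alpha_7} form a chain of 6 nodes with a double edge at one end; the terminal node there is the unique long simple root (C_6), and {alpha_5, alpha_8} form two nodes joined by a triple edge (G_2). A semisimple Lie algebra decomposes uniquely as the direct sum of simple ideals, one per connected component of its Dynkin diagram, so g ≅ C_6 ⊕ G_2 (dimension 78 + 14 = 92).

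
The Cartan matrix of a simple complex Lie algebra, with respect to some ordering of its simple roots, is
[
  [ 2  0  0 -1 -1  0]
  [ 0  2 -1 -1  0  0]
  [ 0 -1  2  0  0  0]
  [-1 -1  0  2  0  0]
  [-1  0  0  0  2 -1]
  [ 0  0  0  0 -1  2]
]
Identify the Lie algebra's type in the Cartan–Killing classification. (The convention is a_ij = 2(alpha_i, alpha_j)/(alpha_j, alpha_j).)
The matrix has rank 6 with 2's on the diagonal. Reading the off-diagonal entries as Dynkin edges (a single edge where a_ij = a_ji = -1; a double or triple edge where a_ij * a_ji = 2 or 3), the diagram is a chain of 6 nodes with single edges (A_6). One simple-root ordering that puts it in standard form is (alpha_6, alpha_5, alpha_1, alpha_4, alpha_2, alpha_3). So the algebra is type A_6, i.e. sl(7).

A6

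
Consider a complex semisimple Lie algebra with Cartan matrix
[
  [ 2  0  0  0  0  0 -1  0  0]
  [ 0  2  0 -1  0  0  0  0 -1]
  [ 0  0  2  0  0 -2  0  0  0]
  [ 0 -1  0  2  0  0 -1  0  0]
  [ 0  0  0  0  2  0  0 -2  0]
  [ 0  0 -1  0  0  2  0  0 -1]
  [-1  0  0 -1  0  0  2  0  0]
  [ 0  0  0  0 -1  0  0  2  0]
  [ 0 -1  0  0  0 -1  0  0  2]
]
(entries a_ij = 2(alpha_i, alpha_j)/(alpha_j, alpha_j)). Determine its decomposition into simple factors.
The diagram associated to this matrix has two connected components: the simple roots {alpha_5, alpha_8} form a chain of 2 nodes with a double edge at one end; the terminal node there is the unique short simple root (B_2), and {alpha_1, alpha_2, alpha_3, alpha_4, alpha_6, alpha_7, alpha_9} form a chain of 7 nodes with a double edge at one end; the terminal node there is the unique long simple root (C_7). A semisimple Lie algebra decomposes uniquely as the direct sum of simple ideals, one per connected component of its Dynkin diagram, so g ≅ B_2 ⊕ C_7 (dimension 10 + 105 = 115).

B2 + C7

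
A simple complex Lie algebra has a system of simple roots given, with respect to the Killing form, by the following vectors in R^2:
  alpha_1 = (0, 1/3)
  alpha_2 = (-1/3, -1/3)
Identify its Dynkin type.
type B_2

Compute the Cartan integers a_ij = 2(alpha_i, alpha_j)/(alpha_j, alpha_j); the resulting 2x2 Cartan matrix is
[[2, -1], [-2, 2]].
The roots have two lengths (squared-length ratio 2:1); the short ones are alpha_{1}. The associated Dynkin diagram is a chain of 2 nodes with a double edge at one end; the terminal node there is the unique short simple root (B_2), so the type is B_2 (the algebra so(5)).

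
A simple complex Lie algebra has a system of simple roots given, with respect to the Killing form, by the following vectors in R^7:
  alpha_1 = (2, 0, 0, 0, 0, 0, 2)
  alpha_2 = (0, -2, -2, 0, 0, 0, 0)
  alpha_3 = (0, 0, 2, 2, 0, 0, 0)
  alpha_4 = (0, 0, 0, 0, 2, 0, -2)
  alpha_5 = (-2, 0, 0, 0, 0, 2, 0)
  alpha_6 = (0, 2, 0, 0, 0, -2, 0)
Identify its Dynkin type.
Compute the Cartan integers a_ij = 2(alpha_i, alpha_j)/(alpha_j, alpha_j); the resulting 6x6 Cartan matrix is
[[2, 0, 0, -1, -1, 0], [0, 2, -1, 0, 0, -1], [0, -1, 2, 0, 0, 0], [-1, 0, 0, 2, 0, 0], [-1, 0, 0, 0, 2, -1], [0, -1, 0, 0, -1, 2]].
All simple roots have the same length, so the diagram is simply laced. The associated Dynkin diagram is a chain of 6 nodes with single edges (A_6), so the type is A_6 (the algebra sl(7)).

A_6 (sl(7))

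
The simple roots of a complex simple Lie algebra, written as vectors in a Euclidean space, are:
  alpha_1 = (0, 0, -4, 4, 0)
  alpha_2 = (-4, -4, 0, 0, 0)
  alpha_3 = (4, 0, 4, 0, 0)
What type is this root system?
A3

Compute the Cartan integers a_ij = 2(alpha_i, alpha_j)/(alpha_j, alpha_j); the resulting 3x3 Cartan matrix is
[[2, 0, -1], [0, 2, -1], [-1, -1, 2]].
All simple roots have the same length, so the diagram is simply laced. The associated Dynkin diagram is a chain of 3 nodes with single edges (A_3), so the type is A_3 (the algebra sl(4)).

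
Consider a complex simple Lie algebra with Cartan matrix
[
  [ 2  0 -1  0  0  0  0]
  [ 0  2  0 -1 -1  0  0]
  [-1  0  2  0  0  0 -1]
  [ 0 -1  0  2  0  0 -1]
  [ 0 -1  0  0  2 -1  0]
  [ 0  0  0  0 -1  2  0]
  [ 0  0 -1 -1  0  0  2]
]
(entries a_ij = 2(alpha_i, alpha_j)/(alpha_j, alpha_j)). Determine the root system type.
The matrix has rank 7 with 2's on the diagonal. Reading the off-diagonal entries as Dynkin edges (a single edge where a_ij = a_ji = -1; a double or triple edge where a_ij * a_ji = 2 or 3), the diagram is a chain of 7 nodes with single edges (A_7). One simple-root ordering that puts it in standard form is (alpha_1, alpha_3, alpha_7, alpha_4, alpha_2, alpha_5, alpha_6). So the algebra is type A_7, i.e. sl(8).

A7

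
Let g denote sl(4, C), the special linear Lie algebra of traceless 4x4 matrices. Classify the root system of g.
This is sl(4), which has dimension 4^2 - 1 = 15 and rank 4 - 1 = 3 (a Cartan subalgebra is the diagonal traceless matrices). In the classification of classical Lie algebras, the special linear algebra sl(n+1) has type A_n; here n = 3, so the Dynkin diagram is a chain of 3 nodes with single edges (A_3). Hence the type is A_3.

A_3 (sl(4))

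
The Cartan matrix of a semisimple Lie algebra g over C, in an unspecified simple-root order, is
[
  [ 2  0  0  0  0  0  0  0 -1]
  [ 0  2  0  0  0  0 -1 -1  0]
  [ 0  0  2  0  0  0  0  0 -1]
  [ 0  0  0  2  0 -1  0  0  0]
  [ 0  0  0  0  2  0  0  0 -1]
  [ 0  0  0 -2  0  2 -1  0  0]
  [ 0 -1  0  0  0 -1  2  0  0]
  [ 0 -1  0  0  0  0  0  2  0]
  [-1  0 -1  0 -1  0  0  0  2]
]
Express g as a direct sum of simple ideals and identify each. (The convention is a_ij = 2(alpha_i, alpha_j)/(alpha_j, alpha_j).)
B5 ⊕ D4

The diagram associated to this matrix has two connected components: the simple roots {alpha_2, alpha_4, alpha_6, alpha_7, alpha_8} form a chain of 5 nodes with a double edge at one end; the terminal node there is the unique short simple root (B_5), and {alpha_1, alpha_3, alpha_5, alpha_9} form a chain of 2 nodes with a fork of two nodes at one end (D_4). A semisimple Lie algebra decomposes uniquely as the direct sum of simple ideals, one per connected component of its Dynkin diagram, so g ≅ B_5 ⊕ D_4 (dimension 55 + 28 = 83).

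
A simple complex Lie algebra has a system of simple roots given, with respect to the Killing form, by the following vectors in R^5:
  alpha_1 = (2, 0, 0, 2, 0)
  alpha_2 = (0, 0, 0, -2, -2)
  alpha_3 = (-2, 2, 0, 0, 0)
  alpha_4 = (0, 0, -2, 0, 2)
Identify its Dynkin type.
A4

Compute the Cartan integers a_ij = 2(alpha_i, alpha_j)/(alpha_j, alpha_j); the resulting 4x4 Cartan matrix is
[[2, -1, -1, 0], [-1, 2, 0, -1], [-1, 0, 2, 0], [0, -1, 0, 2]].
All simple roots have the same length, so the diagram is simply laced. The associated Dynkin diagram is a chain of 4 nodes with single edges (A_4), so the type is A_4 (the algebra sl(5)).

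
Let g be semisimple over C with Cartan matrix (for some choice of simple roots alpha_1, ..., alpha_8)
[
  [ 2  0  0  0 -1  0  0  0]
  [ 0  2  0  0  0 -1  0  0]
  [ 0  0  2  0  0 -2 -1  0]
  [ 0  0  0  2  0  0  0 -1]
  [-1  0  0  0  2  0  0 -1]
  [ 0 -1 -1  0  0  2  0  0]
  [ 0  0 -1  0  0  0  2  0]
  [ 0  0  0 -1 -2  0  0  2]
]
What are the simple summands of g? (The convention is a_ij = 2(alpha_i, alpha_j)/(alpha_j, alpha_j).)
The diagram associated to this matrix has two connected components: the simple roots {alpha_1, alpha_4, alpha_5, alpha_8} form a chain of 4 nodes with a double edge between the middle two (F_4), and {alpha_2, alpha_3, alpha_6, alpha_7} form a chain of 4 nodes with a double edge between the middle two (F_4). A semisimple Lie algebra decomposes uniquely as the direct sum of simple ideals, one per connected component of its Dynkin diagram, so g ≅ F_4 ⊕ F_4 (dimension 52 + 52 = 104).

F_4 ⊕ F_4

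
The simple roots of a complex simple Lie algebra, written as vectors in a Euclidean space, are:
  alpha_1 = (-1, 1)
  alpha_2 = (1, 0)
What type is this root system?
Compute the Cartan integers a_ij = 2(alpha_i, alpha_j)/(alpha_j, alpha_j); the resulting 2x2 Cartan matrix is
[[2, -2], [-1, 2]].
The roots have two lengths (squared-length ratio 2:1); the short ones are alpha_{2}. The associated Dynkin diagram is a chain of 2 nodes with a double edge at one end; the terminal node there is the unique short simple root (B_2), so the type is B_2 (the algebra so(5)).

type B_2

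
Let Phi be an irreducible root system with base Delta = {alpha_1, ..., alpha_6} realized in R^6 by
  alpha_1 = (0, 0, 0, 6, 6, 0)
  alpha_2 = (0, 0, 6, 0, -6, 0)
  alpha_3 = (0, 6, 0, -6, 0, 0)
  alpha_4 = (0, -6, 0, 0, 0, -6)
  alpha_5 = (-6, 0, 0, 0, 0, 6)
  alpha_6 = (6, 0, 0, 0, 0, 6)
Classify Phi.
Compute the Cartan integers a_ij = 2(alpha_i, alpha_j)/(alpha_j, alpha_j); the resulting 6x6 Cartan matrix is
[[2, -1, -1, 0, 0, 0], [-1, 2, 0, 0, 0, 0], [-1, 0, 2, -1, 0, 0], [0, 0, -1, 2, -1, -1], [0, 0, 0, -1, 2, 0], [0, 0, 0, -1, 0, 2]].
All simple roots have the same length, so the diagram is simply laced. The associated Dynkin diagram is a chain of 4 nodes with a fork of two nodes at one end (D_6), so the type is D_6 (the algebra so(12)).

D_6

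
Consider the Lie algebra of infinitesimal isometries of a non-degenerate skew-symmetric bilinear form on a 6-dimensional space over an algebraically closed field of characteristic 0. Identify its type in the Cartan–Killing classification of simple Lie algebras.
This is sp(6), which has dimension 6(6+1)/2 = 21 and rank 6/2 = 3. In the classification of classical Lie algebras, the symplectic algebra sp(2n) has type C_n; here n = 3, so the Dynkin diagram is a chain of 3 nodes with a double edge at one end; the terminal node there is the unique long simple root (C_3). Hence the type is C_3.

C3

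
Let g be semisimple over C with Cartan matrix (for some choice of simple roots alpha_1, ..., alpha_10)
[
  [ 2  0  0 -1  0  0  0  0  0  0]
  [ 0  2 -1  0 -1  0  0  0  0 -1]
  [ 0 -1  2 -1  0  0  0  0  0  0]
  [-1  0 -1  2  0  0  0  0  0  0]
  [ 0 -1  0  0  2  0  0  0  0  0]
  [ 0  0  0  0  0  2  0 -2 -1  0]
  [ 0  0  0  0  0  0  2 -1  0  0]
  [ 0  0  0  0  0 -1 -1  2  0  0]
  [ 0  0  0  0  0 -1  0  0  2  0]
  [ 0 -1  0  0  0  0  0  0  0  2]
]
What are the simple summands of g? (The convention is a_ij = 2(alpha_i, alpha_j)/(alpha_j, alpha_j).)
D_6 (so(12)) ⊕ F_4

The diagram associated to this matrix has two connected components: the simple roots {alpha_1, alpha_2, alpha_3, alpha_4, alpha_5, alpha_10} form a chain of 4 nodes with a fork of two nodes at one end (D_6), and {alpha_6, alpha_7, alpha_8, alpha_9} form a chain of 4 nodes with a double edge between the middle two (F_4). A semisimple Lie algebra decomposes uniquely as the direct sum of simple ideals, one per connected component of its Dynkin diagram, so g ≅ D_6 ⊕ F_4 (dimension 66 + 52 = 118).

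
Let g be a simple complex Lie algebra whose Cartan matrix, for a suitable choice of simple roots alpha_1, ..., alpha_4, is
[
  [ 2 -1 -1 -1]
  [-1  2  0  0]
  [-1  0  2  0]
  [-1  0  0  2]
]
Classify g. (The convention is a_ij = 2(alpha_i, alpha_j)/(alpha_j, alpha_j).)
The matrix has rank 4 with 2's on the diagonal. Reading the off-diagonal entries as Dynkin edges (a single edge where a_ij = a_ji = -1; a double or triple edge where a_ij * a_ji = 2 or 3), the diagram is a chain of 2 nodes with a fork of two nodes at one end (D_4). One simple-root ordering that puts it in standard form is (alpha_4, alpha_1, alpha_2, alpha_3). So the algebra is type D_4, i.e. so(8).

D_4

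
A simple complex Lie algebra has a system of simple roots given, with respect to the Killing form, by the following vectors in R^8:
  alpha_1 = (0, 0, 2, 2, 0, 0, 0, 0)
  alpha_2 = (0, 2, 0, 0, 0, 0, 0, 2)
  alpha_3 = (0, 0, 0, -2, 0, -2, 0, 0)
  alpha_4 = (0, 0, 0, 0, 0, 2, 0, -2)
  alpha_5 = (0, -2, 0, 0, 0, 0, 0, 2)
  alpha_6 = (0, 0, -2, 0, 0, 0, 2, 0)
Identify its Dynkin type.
type D_6

Compute the Cartan integers a_ij = 2(alpha_i, alpha_j)/(alpha_j, alpha_j); the resulting 6x6 Cartan matrix is
[[2, 0, -1, 0, 0, -1], [0, 2, 0, -1, 0, 0], [-1, 0, 2, -1, 0, 0], [0, -1, -1, 2, -1, 0], [0, 0, 0, -1, 2, 0], [-1, 0, 0, 0, 0, 2]].
All simple roots have the same length, so the diagram is simply laced. The associated Dynkin diagram is a chain of 4 nodes with a fork of two nodes at one end (D_6), so the type is D_6 (the algebra so(12)).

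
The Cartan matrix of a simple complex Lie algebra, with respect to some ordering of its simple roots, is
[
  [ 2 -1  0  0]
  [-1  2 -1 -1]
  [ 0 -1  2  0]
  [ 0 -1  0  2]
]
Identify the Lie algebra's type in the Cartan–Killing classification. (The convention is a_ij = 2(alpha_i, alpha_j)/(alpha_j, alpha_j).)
The matrix has rank 4 with 2's on the diagonal. Reading the off-diagonal entries as Dynkin edges (a single edge where a_ij = a_ji = -1; a double or triple edge where a_ij * a_ji = 2 or 3), the diagram is a chain of 2 nodes with a fork of two nodes at one end (D_4). One simple-root ordering that puts it in standard form is (alpha_1, alpha_2, alpha_3, alpha_4). So the algebra is type D_4, i.e. so(8).

D_4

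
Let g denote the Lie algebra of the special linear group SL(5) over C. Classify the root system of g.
This is sl(5), which has dimension 5^2 - 1 = 24 and rank 5 - 1 = 4 (a Cartan subalgebra is the diagonal traceless matrices). In the classification of classical Lie algebras, the special linear algebra sl(n+1) has type A_n; here n = 4, so the Dynkin diagram is a chain of 4 nodes with single edges (A_4). Hence the type is A_4.

type A_4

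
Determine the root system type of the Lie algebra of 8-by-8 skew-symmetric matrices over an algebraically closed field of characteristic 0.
This is so(8) with 8 even, which has dimension 8(8-1)/2 = 28 and rank 8/2 = 4. In the classification of classical Lie algebras, the orthogonal algebra so(2n) in an even number of variables has type D_n; here n = 4, so the Dynkin diagram is a chain of 2 nodes with a fork of two nodes at one end (D_4). Hence the type is D_4.

D_4 (so(8))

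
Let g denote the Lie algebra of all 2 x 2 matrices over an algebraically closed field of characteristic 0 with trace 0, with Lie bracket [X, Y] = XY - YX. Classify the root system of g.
type A_1

This is sl(2), which has dimension 2^2 - 1 = 3 and rank 2 - 1 = 1 (a Cartan subalgebra is the diagonal traceless matrices). In the classification of classical Lie algebras, the special linear algebra sl(n+1) has type A_n; here n = 1, so the Dynkin diagram is a chain of 1 nodes with single edges (A_1). Hence the type is A_1.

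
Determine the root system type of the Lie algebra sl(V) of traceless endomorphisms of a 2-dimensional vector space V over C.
This is sl(2), which has dimension 2^2 - 1 = 3 and rank 2 - 1 = 1 (a Cartan subalgebra is the diagonal traceless matrices). In the classification of classical Lie algebras, the special linear algebra sl(n+1) has type A_n; here n = 1, so the Dynkin diagram is a chain of 1 nodes with single edges (A_1). Hence the type is A_1.

type A_1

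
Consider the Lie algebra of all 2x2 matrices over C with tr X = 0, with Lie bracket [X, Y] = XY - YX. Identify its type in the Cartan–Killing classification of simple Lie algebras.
A_1

This is sl(2), which has dimension 2^2 - 1 = 3 and rank 2 - 1 = 1 (a Cartan subalgebra is the diagonal traceless matrices). In the classification of classical Lie algebras, the special linear algebra sl(n+1) has type A_n; here n = 1, so the Dynkin diagram is a chain of 1 nodes with single edges (A_1). Hence the type is A_1.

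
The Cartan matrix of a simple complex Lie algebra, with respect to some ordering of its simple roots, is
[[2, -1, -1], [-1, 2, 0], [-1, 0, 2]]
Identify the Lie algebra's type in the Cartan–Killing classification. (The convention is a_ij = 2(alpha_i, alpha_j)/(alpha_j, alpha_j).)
A_3 (sl(4))

The matrix has rank 3 with 2's on the diagonal. Reading the off-diagonal entries as Dynkin edges (a single edge where a_ij = a_ji = -1; a double or triple edge where a_ij * a_ji = 2 or 3), the diagram is a chain of 3 nodes with single edges (A_3). One simple-root ordering that puts it in standard form is (alpha_2, alpha_1, alpha_3). So the algebra is type A_3, i.e. sl(4).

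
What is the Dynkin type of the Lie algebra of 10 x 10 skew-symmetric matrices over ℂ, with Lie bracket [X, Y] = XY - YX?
D_5

This is so(10) with 10 even, which has dimension 10(10-1)/2 = 45 and rank 10/2 = 5. In the classification of classical Lie algebras, the orthogonal algebra so(2n) in an even number of variables has type D_n; here n = 5, so the Dynkin diagram is a chain of 3 nodes with a fork of two nodes at one end (D_5). Hence the type is D_5.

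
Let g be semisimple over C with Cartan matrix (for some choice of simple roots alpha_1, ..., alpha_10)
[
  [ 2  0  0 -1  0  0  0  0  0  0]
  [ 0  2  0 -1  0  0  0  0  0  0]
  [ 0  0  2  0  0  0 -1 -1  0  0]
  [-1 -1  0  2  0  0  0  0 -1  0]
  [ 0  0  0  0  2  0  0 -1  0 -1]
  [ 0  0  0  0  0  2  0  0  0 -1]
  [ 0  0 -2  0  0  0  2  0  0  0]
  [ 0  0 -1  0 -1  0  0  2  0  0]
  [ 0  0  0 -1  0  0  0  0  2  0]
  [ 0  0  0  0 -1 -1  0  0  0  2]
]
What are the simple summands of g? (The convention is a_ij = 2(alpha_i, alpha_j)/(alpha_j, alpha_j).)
type C_6 + type D_4

The diagram associated to this matrix has two connected components: the simple roots {alpha_3, alpha_5, alpha_6, alpha_7, alpha_8, alpha_10} form a chain of 6 nodes with a double edge at one end; the terminal node there is the unique long simple root (C_6), and {alpha_1, alpha_2, alpha_4, alpha_9} form a chain of 2 nodes with a fork of two nodes at one end (D_4). A semisimple Lie algebra decomposes uniquely as the direct sum of simple ideals, one per connected component of its Dynkin diagram, so g ≅ C_6 ⊕ D_4 (dimension 78 + 28 = 106).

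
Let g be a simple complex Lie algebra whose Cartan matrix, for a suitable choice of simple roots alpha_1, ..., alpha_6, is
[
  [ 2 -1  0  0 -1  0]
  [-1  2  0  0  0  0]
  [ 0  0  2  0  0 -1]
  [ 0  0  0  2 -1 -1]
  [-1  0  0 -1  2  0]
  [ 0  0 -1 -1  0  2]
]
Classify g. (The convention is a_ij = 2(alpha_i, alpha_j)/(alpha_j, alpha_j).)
The matrix has rank 6 with 2's on the diagonal. Reading the off-diagonal entries as Dynkin edges (a single edge where a_ij = a_ji = -1; a double or triple edge where a_ij * a_ji = 2 or 3), the diagram is a chain of 6 nodes with single edges (A_6). One simple-root ordering that puts it in standard form is (alpha_2, alpha_1, alpha_5, alpha_4, alpha_6, alpha_3). So the algebra is type A_6, i.e. sl(7).

type A_6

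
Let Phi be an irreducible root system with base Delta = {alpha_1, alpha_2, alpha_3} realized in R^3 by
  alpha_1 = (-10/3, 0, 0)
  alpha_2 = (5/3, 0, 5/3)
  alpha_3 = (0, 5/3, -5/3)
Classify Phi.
Compute the Cartan integers a_ij = 2(alpha_i, alpha_j)/(alpha_j, alpha_j); the resulting 3x3 Cartan matrix is
[[2, -2, 0], [-1, 2, -1], [0, -1, 2]].
The roots have two lengths (squared-length ratio 2:1); the short ones are alpha_{2,3}. The associated Dynkin diagram is a chain of 3 nodes with a double edge at one end; the terminal node there is the unique long simple root (C_3), so the type is C_3 (the algebra sp(6)).

C3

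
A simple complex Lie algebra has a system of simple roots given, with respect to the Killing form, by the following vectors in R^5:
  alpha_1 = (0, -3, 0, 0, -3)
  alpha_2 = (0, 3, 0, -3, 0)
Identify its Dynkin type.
Compute the Cartan integers a_ij = 2(alpha_i, alpha_j)/(alpha_j, alpha_j); the resulting 2x2 Cartan matrix is
[[2, -1], [-1, 2]].
All simple roots have the same length, so the diagram is simply laced. The associated Dynkin diagram is a chain of 2 nodes with single edges (A_2), so the type is A_2 (the algebra sl(3)).

A_2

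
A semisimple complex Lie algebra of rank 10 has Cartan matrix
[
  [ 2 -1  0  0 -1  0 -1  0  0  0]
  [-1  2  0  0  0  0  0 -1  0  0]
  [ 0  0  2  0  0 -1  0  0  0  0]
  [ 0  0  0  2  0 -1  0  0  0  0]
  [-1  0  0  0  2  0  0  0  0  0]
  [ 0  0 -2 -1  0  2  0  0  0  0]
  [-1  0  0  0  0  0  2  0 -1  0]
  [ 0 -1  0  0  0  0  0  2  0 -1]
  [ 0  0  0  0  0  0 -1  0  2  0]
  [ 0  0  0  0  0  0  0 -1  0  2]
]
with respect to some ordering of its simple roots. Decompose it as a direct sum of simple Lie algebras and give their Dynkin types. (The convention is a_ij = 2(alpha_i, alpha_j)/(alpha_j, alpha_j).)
type B_3 + type E_7

The diagram associated to this matrix has two connected components: the simple roots {alpha_3, alpha_4, alpha_6} form a chain of 3 nodes with a double edge at one end; the terminal node there is the unique short simple root (B_3), and {alpha_1, alpha_2, alpha_5, alpha_7, alpha_8, alpha_9, alpha_10} form a chain of 6 nodes with one extra node attached to the third node from one end (E_7). A semisimple Lie algebra decomposes uniquely as the direct sum of simple ideals, one per connected component of its Dynkin diagram, so g ≅ B_3 ⊕ E_7 (dimension 21 + 133 = 154).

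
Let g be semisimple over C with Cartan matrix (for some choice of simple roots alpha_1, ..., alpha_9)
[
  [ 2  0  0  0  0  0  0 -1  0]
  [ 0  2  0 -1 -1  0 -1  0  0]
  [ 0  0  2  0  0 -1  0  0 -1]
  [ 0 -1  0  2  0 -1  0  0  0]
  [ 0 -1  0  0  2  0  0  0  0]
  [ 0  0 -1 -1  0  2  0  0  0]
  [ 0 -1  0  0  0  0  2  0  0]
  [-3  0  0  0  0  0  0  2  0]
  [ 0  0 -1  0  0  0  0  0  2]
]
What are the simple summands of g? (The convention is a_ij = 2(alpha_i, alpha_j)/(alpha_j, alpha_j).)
type D_7 ⊕ type G_2

The diagram associated to this matrix has two connected components: the simple roots {alpha_2, alpha_3, alpha_4, alpha_5, alpha_6, alpha_7, alpha_9} form a chain of 5 nodes with a fork of two nodes at one end (D_7), and {alpha_1, alpha_8} form two nodes joined by a triple edge (G_2). A semisimple Lie algebra decomposes uniquely as the direct sum of simple ideals, one per connected component of its Dynkin diagram, so g ≅ D_7 ⊕ G_2 (dimension 91 + 14 = 105).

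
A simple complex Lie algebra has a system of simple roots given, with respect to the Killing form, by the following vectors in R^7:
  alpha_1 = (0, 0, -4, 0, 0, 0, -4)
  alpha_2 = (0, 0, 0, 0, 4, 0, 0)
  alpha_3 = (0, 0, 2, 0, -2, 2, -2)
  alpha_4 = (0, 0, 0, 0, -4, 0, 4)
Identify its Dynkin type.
Compute the Cartan integers a_ij = 2(alpha_i, alpha_j)/(alpha_j, alpha_j); the resulting 4x4 Cartan matrix is
[[2, 0, 0, -1], [0, 2, -1, -1], [0, -1, 2, 0], [-1, -2, 0, 2]].
The roots have two lengths (squared-length ratio 2:1); the short ones are alpha_{2,3}. The associated Dynkin diagram is a chain of 4 nodes with a double edge between the middle two (F_4), so the type is F_4.

F_4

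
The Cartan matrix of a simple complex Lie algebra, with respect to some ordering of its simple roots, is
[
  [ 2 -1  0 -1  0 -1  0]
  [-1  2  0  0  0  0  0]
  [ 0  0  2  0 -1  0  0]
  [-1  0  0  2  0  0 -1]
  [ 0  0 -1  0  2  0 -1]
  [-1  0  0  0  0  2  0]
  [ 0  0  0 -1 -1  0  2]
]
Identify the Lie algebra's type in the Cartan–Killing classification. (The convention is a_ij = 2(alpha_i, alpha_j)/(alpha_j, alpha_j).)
D_7

The matrix has rank 7 with 2's on the diagonal. Reading the off-diagonal entries as Dynkin edges (a single edge where a_ij = a_ji = -1; a double or triple edge where a_ij * a_ji = 2 or 3), the diagram is a chain of 5 nodes with a fork of two nodes at one end (D_7). One simple-root ordering that puts it in standard form is (alpha_3, alpha_5, alpha_7, alpha_4, alpha_1, alpha_6, alpha_2). So the algebra is type D_7, i.e. so(14).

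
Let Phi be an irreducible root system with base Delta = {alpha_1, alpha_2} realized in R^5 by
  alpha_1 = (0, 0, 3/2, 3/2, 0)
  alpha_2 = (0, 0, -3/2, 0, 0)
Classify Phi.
B_2 (so(5))

Compute the Cartan integers a_ij = 2(alpha_i, alpha_j)/(alpha_j, alpha_j); the resulting 2x2 Cartan matrix is
[[2, -2], [-1, 2]].
The roots have two lengths (squared-length ratio 2:1); the short ones are alpha_{2}. The associated Dynkin diagram is a chain of 2 nodes with a double edge at one end; the terminal node there is the unique short simple root (B_2), so the type is B_2 (the algebra so(5)).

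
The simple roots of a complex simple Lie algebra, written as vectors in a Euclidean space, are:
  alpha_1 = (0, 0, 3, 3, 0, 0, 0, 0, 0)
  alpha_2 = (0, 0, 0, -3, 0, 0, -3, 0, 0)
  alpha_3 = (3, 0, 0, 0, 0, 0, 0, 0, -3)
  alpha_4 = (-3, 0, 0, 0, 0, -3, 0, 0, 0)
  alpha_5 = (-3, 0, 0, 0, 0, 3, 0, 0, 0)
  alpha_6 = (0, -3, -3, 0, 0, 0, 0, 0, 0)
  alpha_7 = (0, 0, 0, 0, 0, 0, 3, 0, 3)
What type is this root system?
D7

Compute the Cartan integers a_ij = 2(alpha_i, alpha_j)/(alpha_j, alpha_j); the resulting 7x7 Cartan matrix is
[[2, -1, 0, 0, 0, -1, 0], [-1, 2, 0, 0, 0, 0, -1], [0, 0, 2, -1, -1, 0, -1], [0, 0, -1, 2, 0, 0, 0], [0, 0, -1, 0, 2, 0, 0], [-1, 0, 0, 0, 0, 2, 0], [0, -1, -1, 0, 0, 0, 2]].
All simple roots have the same length, so the diagram is simply laced. The associated Dynkin diagram is a chain of 5 nodes with a fork of two nodes at one end (D_7), so the type is D_7 (the algebra so(14)).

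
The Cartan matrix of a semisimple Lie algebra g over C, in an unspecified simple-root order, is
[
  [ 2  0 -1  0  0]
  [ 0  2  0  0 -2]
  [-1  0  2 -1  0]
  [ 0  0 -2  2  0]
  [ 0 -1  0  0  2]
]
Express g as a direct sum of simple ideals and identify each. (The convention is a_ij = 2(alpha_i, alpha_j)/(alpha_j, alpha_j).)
The diagram associated to this matrix has two connected components: the simple roots {alpha_2, alpha_5} form a chain of 2 nodes with a double edge at one end; the terminal node there is the unique short simple root (B_2), and {alpha_1, alpha_3, alpha_4} form a chain of 3 nodes with a double edge at one end; the terminal node there is the unique long simple root (C_3). A semisimple Lie algebra decomposes uniquely as the direct sum of simple ideals, one per connected component of its Dynkin diagram, so g ≅ B_2 ⊕ C_3 (dimension 10 + 21 = 31).

B_2 (so(5)) + C_3 (sp(6))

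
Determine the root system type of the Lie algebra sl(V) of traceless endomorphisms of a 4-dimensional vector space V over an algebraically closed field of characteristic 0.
A3

This is sl(4), which has dimension 4^2 - 1 = 15 and rank 4 - 1 = 3 (a Cartan subalgebra is the diagonal traceless matrices). In the classification of classical Lie algebras, the special linear algebra sl(n+1) has type A_n; here n = 3, so the Dynkin diagram is a chain of 3 nodes with single edges (A_3). Hence the type is A_3.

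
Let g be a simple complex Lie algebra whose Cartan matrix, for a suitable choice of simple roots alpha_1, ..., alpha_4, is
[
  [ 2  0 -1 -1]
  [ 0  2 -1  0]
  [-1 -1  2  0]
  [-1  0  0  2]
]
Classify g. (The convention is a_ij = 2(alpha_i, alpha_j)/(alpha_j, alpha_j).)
The matrix has rank 4 with 2's on the diagonal. Reading the off-diagonal entries as Dynkin edges (a single edge where a_ij = a_ji = -1; a double or triple edge where a_ij * a_ji = 2 or 3), the diagram is a chain of 4 nodes with single edges (A_4). One simple-root ordering that puts it in standard form is (alpha_2, alpha_3, alpha_1, alpha_4). So the algebra is type A_4, i.e. sl(5).

type A_4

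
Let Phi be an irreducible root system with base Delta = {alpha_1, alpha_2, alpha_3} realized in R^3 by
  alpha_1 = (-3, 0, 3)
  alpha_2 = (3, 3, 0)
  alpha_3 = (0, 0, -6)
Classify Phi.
type C_3

Compute the Cartan integers a_ij = 2(alpha_i, alpha_j)/(alpha_j, alpha_j); the resulting 3x3 Cartan matrix is
[[2, -1, -1], [-1, 2, 0], [-2, 0, 2]].
The roots have two lengths (squared-length ratio 2:1); the short ones are alpha_{1,2}. The associated Dynkin diagram is a chain of 3 nodes with a double edge at one end; the terminal node there is the unique long simple root (C_3), so the type is C_3 (the algebra sp(6)).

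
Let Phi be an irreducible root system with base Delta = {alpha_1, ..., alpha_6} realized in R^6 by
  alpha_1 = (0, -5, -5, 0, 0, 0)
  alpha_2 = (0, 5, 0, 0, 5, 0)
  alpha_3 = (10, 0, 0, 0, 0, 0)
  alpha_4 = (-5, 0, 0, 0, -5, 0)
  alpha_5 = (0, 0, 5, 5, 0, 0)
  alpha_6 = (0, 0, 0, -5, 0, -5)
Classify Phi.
C6

Compute the Cartan integers a_ij = 2(alpha_i, alpha_j)/(alpha_j, alpha_j); the resulting 6x6 Cartan matrix is
[[2, -1, 0, 0, -1, 0], [-1, 2, 0, -1, 0, 0], [0, 0, 2, -2, 0, 0], [0, -1, -1, 2, 0, 0], [-1, 0, 0, 0, 2, -1], [0, 0, 0, 0, -1, 2]].
The roots have two lengths (squared-length ratio 2:1); the short ones are alpha_{1,2,4,5,6}. The associated Dynkin diagram is a chain of 6 nodes with a double edge at one end; the terminal node there is the unique long simple root (C_6), so the type is C_6 (the algebra sp(12)).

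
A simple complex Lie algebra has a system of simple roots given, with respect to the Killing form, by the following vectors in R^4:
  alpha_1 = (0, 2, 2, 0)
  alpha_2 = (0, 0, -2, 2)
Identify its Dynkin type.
A_2 (sl(3))

Compute the Cartan integers a_ij = 2(alpha_i, alpha_j)/(alpha_j, alpha_j); the resulting 2x2 Cartan matrix is
[[2, -1], [-1, 2]].
All simple roots have the same length, so the diagram is simply laced. The associated Dynkin diagram is a chain of 2 nodes with single edges (A_2), so the type is A_2 (the algebra sl(3)).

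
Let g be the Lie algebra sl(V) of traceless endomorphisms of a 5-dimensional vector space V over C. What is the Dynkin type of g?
This is sl(5), which has dimension 5^2 - 1 = 24 and rank 5 - 1 = 4 (a Cartan subalgebra is the diagonal traceless matrices). In the classification of classical Lie algebras, the special linear algebra sl(n+1) has type A_n; here n = 4, so the Dynkin diagram is a chain of 4 nodes with single edges (A_4). Hence the type is A_4.

A_4 (sl(5))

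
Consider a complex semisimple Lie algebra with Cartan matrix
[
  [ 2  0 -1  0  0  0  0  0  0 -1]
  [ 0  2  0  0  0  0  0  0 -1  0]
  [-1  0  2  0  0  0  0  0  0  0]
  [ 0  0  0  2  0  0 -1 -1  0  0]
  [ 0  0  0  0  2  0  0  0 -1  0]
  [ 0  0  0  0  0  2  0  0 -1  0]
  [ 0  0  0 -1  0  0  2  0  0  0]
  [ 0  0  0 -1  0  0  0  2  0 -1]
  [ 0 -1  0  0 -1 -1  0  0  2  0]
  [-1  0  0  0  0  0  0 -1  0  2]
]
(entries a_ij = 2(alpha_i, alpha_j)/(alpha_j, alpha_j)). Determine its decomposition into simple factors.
The diagram associated to this matrix has two connected components: the simple roots {alpha_1, alpha_3, alpha_4, alpha_7, alpha_8, alpha_10} form a chain of 6 nodes with single edges (A_6), and {alpha_2, alpha_5, alpha_6, alpha_9} form a chain of 2 nodes with a fork of two nodes at one end (D_4). A semisimple Lie algebra decomposes uniquely as the direct sum of simple ideals, one per connected component of its Dynkin diagram, so g ≅ A_6 ⊕ D_4 (dimension 48 + 28 = 76).

A_6 ⊕ D_4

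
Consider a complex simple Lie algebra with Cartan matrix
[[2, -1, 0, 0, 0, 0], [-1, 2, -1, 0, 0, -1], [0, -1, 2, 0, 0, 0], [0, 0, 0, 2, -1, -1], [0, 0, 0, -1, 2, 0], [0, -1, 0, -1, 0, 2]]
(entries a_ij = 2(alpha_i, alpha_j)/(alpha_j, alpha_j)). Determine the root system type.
The matrix has rank 6 with 2's on the diagonal. Reading the off-diagonal entries as Dynkin edges (a single edge where a_ij = a_ji = -1; a double or triple edge where a_ij * a_ji = 2 or 3), the diagram is a chain of 4 nodes with a fork of two nodes at one end (D_6). One simple-root ordering that puts it in standard form is (alpha_5, alpha_4, alpha_6, alpha_2, alpha_1, alpha_3). So the algebra is type D_6, i.e. so(12).

D_6 (so(12))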